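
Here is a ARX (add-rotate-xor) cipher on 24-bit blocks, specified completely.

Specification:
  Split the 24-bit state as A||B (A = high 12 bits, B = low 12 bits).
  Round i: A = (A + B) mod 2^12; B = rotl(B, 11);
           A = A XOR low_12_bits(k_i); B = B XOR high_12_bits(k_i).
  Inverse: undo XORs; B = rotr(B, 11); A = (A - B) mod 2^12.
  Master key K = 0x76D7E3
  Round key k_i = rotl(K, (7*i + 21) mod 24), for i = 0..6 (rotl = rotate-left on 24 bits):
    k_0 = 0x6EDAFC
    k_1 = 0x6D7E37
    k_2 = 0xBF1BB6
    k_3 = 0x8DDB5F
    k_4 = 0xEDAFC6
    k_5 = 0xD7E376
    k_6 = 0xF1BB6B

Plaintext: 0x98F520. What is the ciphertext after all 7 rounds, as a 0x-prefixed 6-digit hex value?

0xF5BC51

s_0 = plaintext = 0x98F520
s_1 = Round(s_0, k_0) = 0x45347D
s_2 = Round(s_1, k_1) = 0x6E7CE9
s_3 = Round(s_2, k_2) = 0x866585
s_4 = Round(s_3, k_3) = 0x6B421F
s_5 = Round(s_4, k_4) = 0x7157D5
s_6 = Round(s_5, k_5) = 0xD9C694
s_7 = Round(s_6, k_6) = 0xF5BC51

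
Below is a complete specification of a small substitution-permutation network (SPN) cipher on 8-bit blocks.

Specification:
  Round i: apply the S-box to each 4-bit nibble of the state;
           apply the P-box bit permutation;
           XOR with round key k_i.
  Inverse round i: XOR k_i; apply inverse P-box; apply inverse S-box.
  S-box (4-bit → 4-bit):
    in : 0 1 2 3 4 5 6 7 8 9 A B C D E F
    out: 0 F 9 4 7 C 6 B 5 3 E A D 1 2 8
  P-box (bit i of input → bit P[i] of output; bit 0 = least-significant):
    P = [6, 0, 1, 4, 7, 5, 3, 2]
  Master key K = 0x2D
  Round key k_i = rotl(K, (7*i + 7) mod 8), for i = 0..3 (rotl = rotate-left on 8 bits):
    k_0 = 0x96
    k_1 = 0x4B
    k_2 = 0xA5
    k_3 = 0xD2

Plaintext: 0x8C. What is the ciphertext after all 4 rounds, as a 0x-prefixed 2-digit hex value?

0x02

s_0 = plaintext = 0x8C
s_1 = Round(s_0, k_0) = 0x4C
s_2 = Round(s_1, k_1) = 0xB1
s_3 = Round(s_2, k_2) = 0xD2
s_4 = Round(s_3, k_3) = 0x02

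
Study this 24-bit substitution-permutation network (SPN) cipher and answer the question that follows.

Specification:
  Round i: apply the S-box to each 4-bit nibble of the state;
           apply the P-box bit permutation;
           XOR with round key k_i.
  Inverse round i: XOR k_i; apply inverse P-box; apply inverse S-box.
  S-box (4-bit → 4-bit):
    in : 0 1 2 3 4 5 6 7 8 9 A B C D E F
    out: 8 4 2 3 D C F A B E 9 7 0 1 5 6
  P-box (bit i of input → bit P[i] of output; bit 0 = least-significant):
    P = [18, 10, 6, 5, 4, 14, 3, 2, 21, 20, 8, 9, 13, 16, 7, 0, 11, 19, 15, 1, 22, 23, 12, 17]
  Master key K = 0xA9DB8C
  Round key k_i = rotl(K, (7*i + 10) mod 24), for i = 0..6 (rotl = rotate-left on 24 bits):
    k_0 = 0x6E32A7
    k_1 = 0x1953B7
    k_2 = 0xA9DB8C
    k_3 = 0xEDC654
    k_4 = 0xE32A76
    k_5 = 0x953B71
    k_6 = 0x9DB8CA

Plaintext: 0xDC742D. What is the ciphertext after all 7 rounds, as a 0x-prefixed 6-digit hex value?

s_0 = plaintext = 0xDC742D
s_1 = Round(s_0, k_0) = 0x0B71A6
s_2 = Round(s_1, k_1) = 0x16DEC2
s_3 = Round(s_2, k_2) = 0x81668E
s_4 = Round(s_3, k_3) = 0x1A2581
s_5 = Round(s_4, k_4) = 0xE27120
s_6 = Round(s_5, k_5) = 0xDC6A50
s_7 = Round(s_6, k_6) = 0xFC9A67

0xFC9A67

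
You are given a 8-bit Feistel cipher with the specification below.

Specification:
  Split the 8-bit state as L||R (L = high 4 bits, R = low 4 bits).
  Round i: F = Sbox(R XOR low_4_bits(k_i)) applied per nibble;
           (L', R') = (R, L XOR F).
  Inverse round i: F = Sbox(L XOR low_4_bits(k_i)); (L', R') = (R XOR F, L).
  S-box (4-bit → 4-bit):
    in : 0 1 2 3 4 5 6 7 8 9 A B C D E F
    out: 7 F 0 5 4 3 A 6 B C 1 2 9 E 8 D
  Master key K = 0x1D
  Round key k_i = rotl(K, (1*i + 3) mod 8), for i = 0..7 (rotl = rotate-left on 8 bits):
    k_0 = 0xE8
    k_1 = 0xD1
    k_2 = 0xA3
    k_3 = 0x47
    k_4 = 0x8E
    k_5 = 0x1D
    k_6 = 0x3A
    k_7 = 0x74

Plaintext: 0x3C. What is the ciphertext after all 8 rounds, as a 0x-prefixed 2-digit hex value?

0x70

s_0 = plaintext = 0x3C
s_1 = Round(s_0, k_0) = 0xC7
s_2 = Round(s_1, k_1) = 0x76
s_3 = Round(s_2, k_2) = 0x64
s_4 = Round(s_3, k_3) = 0x43
s_5 = Round(s_4, k_4) = 0x3A
s_6 = Round(s_5, k_5) = 0xA5
s_7 = Round(s_6, k_6) = 0x57
s_8 = Round(s_7, k_7) = 0x70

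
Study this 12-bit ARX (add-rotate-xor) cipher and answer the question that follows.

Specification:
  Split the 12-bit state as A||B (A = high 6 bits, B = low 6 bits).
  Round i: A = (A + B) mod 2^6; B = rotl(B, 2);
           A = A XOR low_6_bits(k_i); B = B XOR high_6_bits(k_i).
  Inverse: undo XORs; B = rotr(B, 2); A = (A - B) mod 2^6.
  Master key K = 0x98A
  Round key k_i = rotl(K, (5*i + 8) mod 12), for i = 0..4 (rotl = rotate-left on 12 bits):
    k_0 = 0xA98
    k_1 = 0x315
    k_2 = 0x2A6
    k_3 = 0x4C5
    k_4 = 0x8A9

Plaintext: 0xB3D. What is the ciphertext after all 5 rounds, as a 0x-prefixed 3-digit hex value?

s_0 = plaintext = 0xB3D
s_1 = Round(s_0, k_0) = 0xC5D
s_2 = Round(s_1, k_1) = 0x6F9
s_3 = Round(s_2, k_2) = 0xCAD
s_4 = Round(s_3, k_3) = 0x6A5
s_5 = Round(s_4, k_4) = 0x5B4

0x5B4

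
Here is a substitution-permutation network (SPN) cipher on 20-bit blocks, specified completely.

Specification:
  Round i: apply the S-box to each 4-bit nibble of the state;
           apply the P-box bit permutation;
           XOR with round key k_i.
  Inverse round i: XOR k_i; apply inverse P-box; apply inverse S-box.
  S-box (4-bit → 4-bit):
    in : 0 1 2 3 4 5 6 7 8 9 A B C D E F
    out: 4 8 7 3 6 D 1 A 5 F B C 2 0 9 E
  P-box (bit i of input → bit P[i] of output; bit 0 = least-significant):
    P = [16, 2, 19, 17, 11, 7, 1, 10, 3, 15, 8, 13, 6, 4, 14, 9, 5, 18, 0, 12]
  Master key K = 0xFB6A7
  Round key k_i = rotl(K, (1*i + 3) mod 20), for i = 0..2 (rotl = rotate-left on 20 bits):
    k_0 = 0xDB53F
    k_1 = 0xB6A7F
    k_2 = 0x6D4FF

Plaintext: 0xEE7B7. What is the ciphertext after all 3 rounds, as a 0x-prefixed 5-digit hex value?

0xA9276

s_0 = plaintext = 0xEE7B7
s_1 = Round(s_0, k_0) = 0xF0359
s_2 = Round(s_1, k_1) = 0x4B670
s_3 = Round(s_2, k_2) = 0xA9276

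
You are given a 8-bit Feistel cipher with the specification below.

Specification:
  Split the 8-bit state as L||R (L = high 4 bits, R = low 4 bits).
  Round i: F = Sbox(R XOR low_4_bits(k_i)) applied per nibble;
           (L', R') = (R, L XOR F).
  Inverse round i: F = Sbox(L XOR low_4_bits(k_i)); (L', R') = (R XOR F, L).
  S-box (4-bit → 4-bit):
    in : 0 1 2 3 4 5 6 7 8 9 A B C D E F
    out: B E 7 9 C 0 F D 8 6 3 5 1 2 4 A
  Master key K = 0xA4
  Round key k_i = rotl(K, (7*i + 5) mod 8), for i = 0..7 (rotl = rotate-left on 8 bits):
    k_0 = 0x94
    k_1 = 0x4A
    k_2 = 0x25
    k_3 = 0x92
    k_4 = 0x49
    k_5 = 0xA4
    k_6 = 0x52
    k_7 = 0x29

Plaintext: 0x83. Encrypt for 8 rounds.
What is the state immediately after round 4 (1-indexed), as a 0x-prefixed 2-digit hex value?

0x46

s_0 = plaintext = 0x83
s_1 = Round(s_0, k_0) = 0x35
s_2 = Round(s_1, k_1) = 0x59
s_3 = Round(s_2, k_2) = 0x94
s_4 = Round(s_3, k_3) = 0x46
s_5 = Round(s_4, k_4) = 0x6E
s_6 = Round(s_5, k_5) = 0xE5
s_7 = Round(s_6, k_6) = 0x53
s_8 = Round(s_7, k_7) = 0x36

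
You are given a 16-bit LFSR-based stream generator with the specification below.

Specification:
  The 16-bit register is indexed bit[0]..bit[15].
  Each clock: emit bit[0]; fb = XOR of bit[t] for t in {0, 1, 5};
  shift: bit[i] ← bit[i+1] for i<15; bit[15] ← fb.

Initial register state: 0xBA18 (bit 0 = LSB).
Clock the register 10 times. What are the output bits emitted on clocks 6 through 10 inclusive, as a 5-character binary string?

reg_0 = 0xBA18
clock 1: out=0, reg = 0x5D0C
clock 2: out=0, reg = 0x2E86
clock 3: out=0, reg = 0x9743
clock 4: out=1, reg = 0x4BA1
clock 5: out=1, reg = 0x25D0
clock 6: out=0, reg = 0x12E8
clock 7: out=0, reg = 0x8974
clock 8: out=0, reg = 0xC4BA
clock 9: out=0, reg = 0x625D
clock 10: out=1, reg = 0xB12E

00001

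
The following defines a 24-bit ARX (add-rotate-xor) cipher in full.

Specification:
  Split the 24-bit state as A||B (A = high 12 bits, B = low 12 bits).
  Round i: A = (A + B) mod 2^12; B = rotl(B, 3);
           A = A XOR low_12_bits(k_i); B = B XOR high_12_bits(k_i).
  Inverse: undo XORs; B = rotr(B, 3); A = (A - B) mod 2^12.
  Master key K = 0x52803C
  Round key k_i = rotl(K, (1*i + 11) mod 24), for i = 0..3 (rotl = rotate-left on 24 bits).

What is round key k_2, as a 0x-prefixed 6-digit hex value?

0x078A50

K = 0x52803C
k_0 = rotl(K, (1*0+11) mod 24) = rotl(K, 11) = 0x01E294
k_1 = rotl(K, (1*1+11) mod 24) = rotl(K, 12) = 0x03C528
k_2 = rotl(K, (1*2+11) mod 24) = rotl(K, 13) = 0x078A50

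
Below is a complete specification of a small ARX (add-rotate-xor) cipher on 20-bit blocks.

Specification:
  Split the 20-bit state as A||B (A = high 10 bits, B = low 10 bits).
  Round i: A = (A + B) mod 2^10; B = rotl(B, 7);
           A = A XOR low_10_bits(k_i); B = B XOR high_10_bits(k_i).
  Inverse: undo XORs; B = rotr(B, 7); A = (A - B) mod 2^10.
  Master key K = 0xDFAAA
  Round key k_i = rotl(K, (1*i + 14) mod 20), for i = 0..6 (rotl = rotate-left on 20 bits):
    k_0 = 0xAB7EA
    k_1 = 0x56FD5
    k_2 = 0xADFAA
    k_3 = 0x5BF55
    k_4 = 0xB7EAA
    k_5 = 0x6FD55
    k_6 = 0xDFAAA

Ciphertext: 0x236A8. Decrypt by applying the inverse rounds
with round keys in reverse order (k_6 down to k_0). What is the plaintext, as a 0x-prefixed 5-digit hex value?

0x9066B

s_0 = ciphertext = 0x236A8
s_1 = InvRound(s_0, k_6) = 0xDD2B3
s_2 = InvRound(s_1, k_5) = 0x6EC66
s_3 = InvRound(s_2, k_4) = 0x511CD
s_4 = InvRound(s_3, k_3) = 0x40111
s_5 = InvRound(s_4, k_2) = 0x5CD37
s_6 = InvRound(s_5, k_1) = 0xD1B60
s_7 = InvRound(s_6, k_0) = 0x9066B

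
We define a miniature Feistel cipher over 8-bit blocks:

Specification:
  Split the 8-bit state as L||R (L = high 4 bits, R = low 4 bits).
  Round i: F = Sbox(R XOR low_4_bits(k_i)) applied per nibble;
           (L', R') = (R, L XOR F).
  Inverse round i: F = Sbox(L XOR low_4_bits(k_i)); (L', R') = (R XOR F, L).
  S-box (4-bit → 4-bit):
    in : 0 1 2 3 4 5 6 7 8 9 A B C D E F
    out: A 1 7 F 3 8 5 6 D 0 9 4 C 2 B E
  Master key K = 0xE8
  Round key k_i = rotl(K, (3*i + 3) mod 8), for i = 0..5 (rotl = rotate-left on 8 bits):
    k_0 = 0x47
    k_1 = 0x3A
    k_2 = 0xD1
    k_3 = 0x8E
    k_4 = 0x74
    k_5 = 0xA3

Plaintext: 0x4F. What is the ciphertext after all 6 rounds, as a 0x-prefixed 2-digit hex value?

s_0 = plaintext = 0x4F
s_1 = Round(s_0, k_0) = 0xF9
s_2 = Round(s_1, k_1) = 0x90
s_3 = Round(s_2, k_2) = 0x08
s_4 = Round(s_3, k_3) = 0x85
s_5 = Round(s_4, k_4) = 0x59
s_6 = Round(s_5, k_5) = 0x9C

0x9C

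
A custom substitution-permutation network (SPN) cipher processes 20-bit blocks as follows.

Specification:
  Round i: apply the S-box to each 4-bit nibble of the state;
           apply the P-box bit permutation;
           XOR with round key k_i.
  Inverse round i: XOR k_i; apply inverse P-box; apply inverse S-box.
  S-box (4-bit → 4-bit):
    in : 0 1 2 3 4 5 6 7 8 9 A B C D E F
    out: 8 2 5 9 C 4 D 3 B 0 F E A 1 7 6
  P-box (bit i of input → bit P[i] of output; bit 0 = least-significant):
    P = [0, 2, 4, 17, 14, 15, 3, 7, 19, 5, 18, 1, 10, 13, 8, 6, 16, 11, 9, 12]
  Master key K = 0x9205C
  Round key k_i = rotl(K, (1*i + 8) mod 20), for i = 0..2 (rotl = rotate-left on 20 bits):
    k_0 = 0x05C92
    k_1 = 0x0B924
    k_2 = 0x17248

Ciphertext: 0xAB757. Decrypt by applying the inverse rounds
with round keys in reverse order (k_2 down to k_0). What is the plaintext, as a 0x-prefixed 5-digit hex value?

s_0 = ciphertext = 0xAB757
s_1 = InvRound(s_0, k_2) = 0xD23EA
s_2 = InvRound(s_1, k_1) = 0xA06B1
s_3 = InvRound(s_2, k_0) = 0xB98D3

0xB98D3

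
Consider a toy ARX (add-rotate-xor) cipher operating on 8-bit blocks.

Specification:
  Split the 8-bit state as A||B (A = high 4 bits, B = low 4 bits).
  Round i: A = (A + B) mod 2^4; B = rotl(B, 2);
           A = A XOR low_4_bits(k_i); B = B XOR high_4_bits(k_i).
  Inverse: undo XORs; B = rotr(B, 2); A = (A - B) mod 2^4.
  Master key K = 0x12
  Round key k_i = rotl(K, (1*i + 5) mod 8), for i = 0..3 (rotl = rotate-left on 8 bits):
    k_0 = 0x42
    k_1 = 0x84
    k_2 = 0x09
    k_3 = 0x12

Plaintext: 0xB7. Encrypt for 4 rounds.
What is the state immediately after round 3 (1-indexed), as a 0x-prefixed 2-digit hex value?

0x2B

s_0 = plaintext = 0xB7
s_1 = Round(s_0, k_0) = 0x09
s_2 = Round(s_1, k_1) = 0xDE
s_3 = Round(s_2, k_2) = 0x2B
s_4 = Round(s_3, k_3) = 0xFF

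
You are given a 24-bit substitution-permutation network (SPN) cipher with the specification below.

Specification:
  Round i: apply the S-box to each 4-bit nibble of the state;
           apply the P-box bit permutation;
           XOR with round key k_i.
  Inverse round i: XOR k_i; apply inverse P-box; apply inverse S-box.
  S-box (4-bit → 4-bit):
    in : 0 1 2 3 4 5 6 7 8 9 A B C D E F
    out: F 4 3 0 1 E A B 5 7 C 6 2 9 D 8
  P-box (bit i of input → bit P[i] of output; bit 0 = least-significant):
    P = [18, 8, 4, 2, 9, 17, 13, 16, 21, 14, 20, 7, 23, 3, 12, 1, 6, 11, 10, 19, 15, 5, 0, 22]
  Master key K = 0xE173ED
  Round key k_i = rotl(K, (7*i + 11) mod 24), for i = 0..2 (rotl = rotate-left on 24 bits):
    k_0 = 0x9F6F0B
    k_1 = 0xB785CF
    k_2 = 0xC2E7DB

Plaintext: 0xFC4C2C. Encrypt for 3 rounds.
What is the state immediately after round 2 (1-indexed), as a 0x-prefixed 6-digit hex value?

s_0 = plaintext = 0xFC4C2C
s_1 = Round(s_0, k_0) = 0x5D240B
s_2 = Round(s_1, k_1) = 0x5CA6B6
s_3 = Round(s_2, k_2) = 0x809E7C

0x5CA6B6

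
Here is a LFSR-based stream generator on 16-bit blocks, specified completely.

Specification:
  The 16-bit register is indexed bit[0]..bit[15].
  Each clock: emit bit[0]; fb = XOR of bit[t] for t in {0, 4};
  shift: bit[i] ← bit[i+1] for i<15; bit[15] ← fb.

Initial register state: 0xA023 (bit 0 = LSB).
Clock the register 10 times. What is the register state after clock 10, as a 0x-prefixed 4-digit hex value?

0x8868

reg_0 = 0xA023
clock 1: out=1, reg = 0xD011
clock 2: out=1, reg = 0x6808
clock 3: out=0, reg = 0x3404
clock 4: out=0, reg = 0x1A02
clock 5: out=0, reg = 0x0D01
clock 6: out=1, reg = 0x8680
clock 7: out=0, reg = 0x4340
clock 8: out=0, reg = 0x21A0
clock 9: out=0, reg = 0x10D0
clock 10: out=0, reg = 0x8868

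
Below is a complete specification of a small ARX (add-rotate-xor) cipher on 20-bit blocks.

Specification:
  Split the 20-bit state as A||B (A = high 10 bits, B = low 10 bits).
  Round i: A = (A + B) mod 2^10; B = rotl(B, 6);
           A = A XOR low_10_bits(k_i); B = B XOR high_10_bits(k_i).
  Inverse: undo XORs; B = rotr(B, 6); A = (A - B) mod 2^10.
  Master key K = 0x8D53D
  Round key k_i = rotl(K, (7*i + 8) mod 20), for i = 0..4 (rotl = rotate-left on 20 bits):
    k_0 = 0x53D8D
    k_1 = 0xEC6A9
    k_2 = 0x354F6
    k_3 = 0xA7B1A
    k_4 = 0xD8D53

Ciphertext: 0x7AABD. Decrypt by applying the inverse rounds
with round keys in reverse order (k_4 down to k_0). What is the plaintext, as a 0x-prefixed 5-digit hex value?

0x1983A

s_0 = ciphertext = 0x7AABD
s_1 = InvRound(s_0, k_4) = 0xB49E7
s_2 = InvRound(s_1, k_3) = 0x8AF9D
s_3 = InvRound(s_2, k_2) = 0x9408D
s_4 = InvRound(s_3, k_1) = 0x4B7CC
s_5 = InvRound(s_4, k_0) = 0x1983A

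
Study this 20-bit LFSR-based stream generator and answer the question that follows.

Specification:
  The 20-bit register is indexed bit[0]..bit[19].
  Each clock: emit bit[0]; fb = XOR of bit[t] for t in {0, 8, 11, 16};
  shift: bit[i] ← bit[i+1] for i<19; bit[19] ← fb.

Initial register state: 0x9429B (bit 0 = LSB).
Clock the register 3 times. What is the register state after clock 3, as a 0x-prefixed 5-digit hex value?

reg_0 = 0x9429B
clock 1: out=1, reg = 0x4A14D
clock 2: out=1, reg = 0x250A6
clock 3: out=0, reg = 0x12853

0x12853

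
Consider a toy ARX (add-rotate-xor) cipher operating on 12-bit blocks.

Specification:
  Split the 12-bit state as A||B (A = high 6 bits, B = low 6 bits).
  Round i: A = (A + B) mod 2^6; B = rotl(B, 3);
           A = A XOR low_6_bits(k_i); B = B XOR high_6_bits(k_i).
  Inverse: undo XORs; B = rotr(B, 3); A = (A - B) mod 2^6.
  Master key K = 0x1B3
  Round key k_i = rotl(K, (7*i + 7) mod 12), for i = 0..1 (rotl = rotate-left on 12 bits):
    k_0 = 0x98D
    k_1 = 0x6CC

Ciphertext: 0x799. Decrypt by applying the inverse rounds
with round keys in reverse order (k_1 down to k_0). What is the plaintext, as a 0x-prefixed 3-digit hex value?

0x676

s_0 = ciphertext = 0x799
s_1 = InvRound(s_0, k_1) = 0x090
s_2 = InvRound(s_1, k_0) = 0x676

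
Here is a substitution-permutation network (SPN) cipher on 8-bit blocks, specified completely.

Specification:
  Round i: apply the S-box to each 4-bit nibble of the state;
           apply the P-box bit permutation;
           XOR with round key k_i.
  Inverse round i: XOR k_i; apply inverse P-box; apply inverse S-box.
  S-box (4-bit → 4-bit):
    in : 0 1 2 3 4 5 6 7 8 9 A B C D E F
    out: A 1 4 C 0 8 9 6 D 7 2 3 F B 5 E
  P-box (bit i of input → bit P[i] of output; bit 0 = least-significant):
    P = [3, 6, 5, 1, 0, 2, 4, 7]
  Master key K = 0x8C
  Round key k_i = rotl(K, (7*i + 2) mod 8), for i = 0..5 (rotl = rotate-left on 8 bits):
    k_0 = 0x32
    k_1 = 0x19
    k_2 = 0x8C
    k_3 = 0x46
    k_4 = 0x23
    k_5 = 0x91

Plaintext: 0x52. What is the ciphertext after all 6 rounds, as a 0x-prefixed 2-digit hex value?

0x6A

s_0 = plaintext = 0x52
s_1 = Round(s_0, k_0) = 0x92
s_2 = Round(s_1, k_1) = 0x2C
s_3 = Round(s_2, k_2) = 0xF6
s_4 = Round(s_3, k_3) = 0xD8
s_5 = Round(s_4, k_4) = 0x8C
s_6 = Round(s_5, k_5) = 0x6A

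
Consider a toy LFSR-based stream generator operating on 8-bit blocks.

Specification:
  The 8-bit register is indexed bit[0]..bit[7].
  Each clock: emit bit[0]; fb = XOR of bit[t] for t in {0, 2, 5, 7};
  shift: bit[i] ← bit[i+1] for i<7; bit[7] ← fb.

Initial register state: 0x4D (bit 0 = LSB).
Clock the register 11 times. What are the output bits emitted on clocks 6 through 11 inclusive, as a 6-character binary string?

010001

reg_0 = 0x4D
clock 1: out=1, reg = 0x26
clock 2: out=0, reg = 0x13
clock 3: out=1, reg = 0x89
clock 4: out=1, reg = 0x44
clock 5: out=0, reg = 0xA2
clock 6: out=0, reg = 0x51
clock 7: out=1, reg = 0xA8
clock 8: out=0, reg = 0x54
clock 9: out=0, reg = 0xAA
clock 10: out=0, reg = 0x55
clock 11: out=1, reg = 0x2A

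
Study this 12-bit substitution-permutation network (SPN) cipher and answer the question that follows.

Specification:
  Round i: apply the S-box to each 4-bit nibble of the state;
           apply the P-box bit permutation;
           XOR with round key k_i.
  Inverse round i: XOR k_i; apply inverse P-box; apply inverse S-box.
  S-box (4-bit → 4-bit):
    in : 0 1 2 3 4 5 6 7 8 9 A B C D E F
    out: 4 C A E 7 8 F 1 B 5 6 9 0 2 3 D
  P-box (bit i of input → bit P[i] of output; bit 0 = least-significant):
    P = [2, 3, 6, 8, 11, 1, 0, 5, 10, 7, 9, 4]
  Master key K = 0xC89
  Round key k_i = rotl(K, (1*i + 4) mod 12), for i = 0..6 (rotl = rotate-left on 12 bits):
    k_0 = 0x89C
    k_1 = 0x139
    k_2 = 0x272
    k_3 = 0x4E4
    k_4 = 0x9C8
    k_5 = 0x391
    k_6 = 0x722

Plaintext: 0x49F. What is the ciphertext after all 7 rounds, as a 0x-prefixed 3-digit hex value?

0x8FD

s_0 = plaintext = 0x49F
s_1 = Round(s_0, k_0) = 0x759
s_2 = Round(s_1, k_1) = 0x55D
s_3 = Round(s_2, k_2) = 0x24A
s_4 = Round(s_3, k_3) = 0xC3F
s_5 = Round(s_4, k_4) = 0x8AF
s_6 = Round(s_5, k_5) = 0x646
s_7 = Round(s_6, k_6) = 0x8FD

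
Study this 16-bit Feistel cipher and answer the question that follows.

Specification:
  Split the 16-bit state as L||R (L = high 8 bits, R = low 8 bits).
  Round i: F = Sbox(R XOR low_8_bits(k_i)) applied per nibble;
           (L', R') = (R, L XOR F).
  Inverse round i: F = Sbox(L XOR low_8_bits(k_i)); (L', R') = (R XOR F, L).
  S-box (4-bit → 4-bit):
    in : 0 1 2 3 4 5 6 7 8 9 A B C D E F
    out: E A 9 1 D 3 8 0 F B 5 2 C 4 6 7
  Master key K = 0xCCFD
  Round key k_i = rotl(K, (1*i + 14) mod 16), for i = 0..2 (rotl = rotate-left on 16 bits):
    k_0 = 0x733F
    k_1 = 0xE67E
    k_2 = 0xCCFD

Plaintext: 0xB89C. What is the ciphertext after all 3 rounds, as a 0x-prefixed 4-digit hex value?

0x2CA3

s_0 = plaintext = 0xB89C
s_1 = Round(s_0, k_0) = 0x9CE9
s_2 = Round(s_1, k_1) = 0xE92C
s_3 = Round(s_2, k_2) = 0x2CA3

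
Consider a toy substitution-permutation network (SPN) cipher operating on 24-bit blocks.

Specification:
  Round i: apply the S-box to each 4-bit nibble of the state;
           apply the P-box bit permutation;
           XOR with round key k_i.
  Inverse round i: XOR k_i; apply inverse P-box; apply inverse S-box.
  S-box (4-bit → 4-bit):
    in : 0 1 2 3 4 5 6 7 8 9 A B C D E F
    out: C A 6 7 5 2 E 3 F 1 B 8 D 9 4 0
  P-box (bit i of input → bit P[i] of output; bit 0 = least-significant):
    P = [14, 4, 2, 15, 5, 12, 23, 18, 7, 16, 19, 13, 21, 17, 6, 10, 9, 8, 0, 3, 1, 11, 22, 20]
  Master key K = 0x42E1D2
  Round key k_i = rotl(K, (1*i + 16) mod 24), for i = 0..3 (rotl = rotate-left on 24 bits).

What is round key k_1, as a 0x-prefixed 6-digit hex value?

0xA485C3

K = 0x42E1D2
k_0 = rotl(K, (1*0+16) mod 24) = rotl(K, 16) = 0xD242E1
k_1 = rotl(K, (1*1+16) mod 24) = rotl(K, 17) = 0xA485C3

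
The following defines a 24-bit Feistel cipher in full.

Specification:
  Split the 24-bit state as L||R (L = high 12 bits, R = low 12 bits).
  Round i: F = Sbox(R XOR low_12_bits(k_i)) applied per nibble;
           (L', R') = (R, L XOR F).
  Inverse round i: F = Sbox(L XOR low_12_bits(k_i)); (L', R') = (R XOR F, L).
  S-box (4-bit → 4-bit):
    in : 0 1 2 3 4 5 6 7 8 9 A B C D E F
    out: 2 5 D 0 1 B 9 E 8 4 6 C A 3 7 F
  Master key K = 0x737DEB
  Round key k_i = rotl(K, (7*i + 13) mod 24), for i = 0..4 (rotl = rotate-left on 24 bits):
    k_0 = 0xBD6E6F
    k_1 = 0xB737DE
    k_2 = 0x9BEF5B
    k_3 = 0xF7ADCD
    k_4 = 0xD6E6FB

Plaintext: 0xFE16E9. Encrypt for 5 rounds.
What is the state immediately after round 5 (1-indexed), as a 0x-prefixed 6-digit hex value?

s_0 = plaintext = 0xFE16E9
s_1 = Round(s_0, k_0) = 0x6E9768
s_2 = Round(s_1, k_1) = 0x768420
s_3 = Round(s_2, k_2) = 0x420B84
s_4 = Round(s_3, k_3) = 0xB84D34
s_5 = Round(s_4, k_4) = 0xD3472B

0xD3472B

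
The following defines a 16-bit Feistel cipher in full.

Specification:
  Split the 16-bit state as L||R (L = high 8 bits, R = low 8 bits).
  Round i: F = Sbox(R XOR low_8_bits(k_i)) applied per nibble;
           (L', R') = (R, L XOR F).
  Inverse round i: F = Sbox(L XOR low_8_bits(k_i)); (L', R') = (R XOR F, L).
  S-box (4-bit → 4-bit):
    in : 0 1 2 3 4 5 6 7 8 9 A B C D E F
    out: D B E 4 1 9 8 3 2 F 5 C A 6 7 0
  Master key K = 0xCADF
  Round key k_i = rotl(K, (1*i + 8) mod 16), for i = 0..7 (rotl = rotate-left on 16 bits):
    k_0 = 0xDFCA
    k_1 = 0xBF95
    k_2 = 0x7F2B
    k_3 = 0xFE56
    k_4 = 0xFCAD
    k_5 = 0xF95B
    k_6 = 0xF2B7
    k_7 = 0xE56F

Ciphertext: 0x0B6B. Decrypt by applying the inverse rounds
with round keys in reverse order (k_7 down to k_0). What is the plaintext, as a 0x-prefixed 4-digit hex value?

0xE465

s_0 = ciphertext = 0x0B6B
s_1 = InvRound(s_0, k_7) = 0xEA0B
s_2 = InvRound(s_1, k_6) = 0x9DEA
s_3 = InvRound(s_2, k_5) = 0x429D
s_4 = InvRound(s_3, k_4) = 0xED42
s_5 = InvRound(s_4, k_3) = 0x8EED
s_6 = InvRound(s_5, k_2) = 0xB48E
s_7 = InvRound(s_6, k_1) = 0x65B4
s_8 = InvRound(s_7, k_0) = 0xE465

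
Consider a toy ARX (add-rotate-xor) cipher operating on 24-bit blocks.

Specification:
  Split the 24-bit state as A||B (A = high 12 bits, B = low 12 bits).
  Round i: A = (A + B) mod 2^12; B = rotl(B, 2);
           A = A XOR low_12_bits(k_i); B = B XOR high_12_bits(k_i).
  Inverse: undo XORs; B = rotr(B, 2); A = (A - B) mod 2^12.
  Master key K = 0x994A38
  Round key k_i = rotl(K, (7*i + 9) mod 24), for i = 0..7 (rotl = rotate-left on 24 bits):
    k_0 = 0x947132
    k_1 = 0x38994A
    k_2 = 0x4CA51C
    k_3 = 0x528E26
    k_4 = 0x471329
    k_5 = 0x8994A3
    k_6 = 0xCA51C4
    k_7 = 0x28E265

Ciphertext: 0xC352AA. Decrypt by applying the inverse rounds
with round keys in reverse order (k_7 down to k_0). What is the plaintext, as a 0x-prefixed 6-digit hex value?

s_0 = ciphertext = 0xC352AA
s_1 = InvRound(s_0, k_7) = 0xE47009
s_2 = InvRound(s_1, k_6) = 0xC5832B
s_3 = InvRound(s_2, k_5) = 0xE0FAEC
s_4 = InvRound(s_3, k_4) = 0x57F7A7
s_5 = InvRound(s_4, k_3) = 0xEB6CA3
s_6 = InvRound(s_5, k_2) = 0x59061A
s_7 = InvRound(s_6, k_1) = 0xF76D64
s_8 = InvRound(s_7, k_0) = 0x13CD08

0x13CD08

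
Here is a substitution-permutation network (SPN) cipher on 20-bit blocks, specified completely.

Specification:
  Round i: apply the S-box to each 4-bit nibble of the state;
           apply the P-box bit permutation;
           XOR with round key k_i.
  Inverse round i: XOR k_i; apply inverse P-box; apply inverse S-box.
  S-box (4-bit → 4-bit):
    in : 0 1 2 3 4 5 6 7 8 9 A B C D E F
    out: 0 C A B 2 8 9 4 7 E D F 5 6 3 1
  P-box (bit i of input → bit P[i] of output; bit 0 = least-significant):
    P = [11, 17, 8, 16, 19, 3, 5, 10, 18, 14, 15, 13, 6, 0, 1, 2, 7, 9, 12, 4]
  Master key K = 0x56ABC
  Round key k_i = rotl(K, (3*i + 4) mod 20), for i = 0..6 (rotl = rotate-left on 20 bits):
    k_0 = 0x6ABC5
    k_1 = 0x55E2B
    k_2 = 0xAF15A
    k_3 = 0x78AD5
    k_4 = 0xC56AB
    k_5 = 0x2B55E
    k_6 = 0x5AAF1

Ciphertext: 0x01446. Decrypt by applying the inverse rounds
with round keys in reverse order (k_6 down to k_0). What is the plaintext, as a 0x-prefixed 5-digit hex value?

s_0 = ciphertext = 0x01446
s_1 = InvRound(s_0, k_6) = 0xB9A16
s_2 = InvRound(s_1, k_5) = 0x4F53A
s_3 = InvRound(s_2, k_4) = 0x341F7
s_4 = InvRound(s_3, k_3) = 0x4787C
s_5 = InvRound(s_4, k_2) = 0x01CC8
s_6 = InvRound(s_5, k_1) = 0xE8E75
s_7 = InvRound(s_6, k_0) = 0x605A7

0x605A7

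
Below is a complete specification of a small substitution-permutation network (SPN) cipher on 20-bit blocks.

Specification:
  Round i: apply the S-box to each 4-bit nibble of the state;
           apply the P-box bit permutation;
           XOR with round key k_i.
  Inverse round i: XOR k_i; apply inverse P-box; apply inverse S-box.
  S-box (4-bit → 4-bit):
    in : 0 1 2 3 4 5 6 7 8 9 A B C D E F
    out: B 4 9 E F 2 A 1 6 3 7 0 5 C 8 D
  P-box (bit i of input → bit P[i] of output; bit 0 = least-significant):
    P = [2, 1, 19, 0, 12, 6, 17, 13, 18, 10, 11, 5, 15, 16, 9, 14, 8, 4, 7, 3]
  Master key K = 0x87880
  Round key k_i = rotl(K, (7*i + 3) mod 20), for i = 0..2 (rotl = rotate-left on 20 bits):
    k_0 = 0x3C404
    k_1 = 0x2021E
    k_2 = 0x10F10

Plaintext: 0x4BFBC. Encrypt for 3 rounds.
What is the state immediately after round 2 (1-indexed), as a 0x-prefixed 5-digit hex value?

0xA89B4

s_0 = plaintext = 0x4BFBC
s_1 = Round(s_0, k_0) = 0xFCDB8
s_2 = Round(s_1, k_1) = 0xA89B4
s_3 = Round(s_2, k_2) = 0xC0887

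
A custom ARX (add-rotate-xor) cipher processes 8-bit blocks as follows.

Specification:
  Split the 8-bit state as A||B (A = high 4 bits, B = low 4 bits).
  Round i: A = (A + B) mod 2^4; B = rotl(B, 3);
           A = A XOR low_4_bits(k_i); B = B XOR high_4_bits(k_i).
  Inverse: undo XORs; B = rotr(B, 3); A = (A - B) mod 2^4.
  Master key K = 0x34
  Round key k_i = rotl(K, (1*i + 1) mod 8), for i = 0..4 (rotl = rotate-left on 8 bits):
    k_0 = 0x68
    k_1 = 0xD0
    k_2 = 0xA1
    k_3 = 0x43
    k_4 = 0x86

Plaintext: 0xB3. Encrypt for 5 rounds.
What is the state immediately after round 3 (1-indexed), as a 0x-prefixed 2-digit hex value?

s_0 = plaintext = 0xB3
s_1 = Round(s_0, k_0) = 0x6F
s_2 = Round(s_1, k_1) = 0x52
s_3 = Round(s_2, k_2) = 0x6B
s_4 = Round(s_3, k_3) = 0x29
s_5 = Round(s_4, k_4) = 0xD4

0x6B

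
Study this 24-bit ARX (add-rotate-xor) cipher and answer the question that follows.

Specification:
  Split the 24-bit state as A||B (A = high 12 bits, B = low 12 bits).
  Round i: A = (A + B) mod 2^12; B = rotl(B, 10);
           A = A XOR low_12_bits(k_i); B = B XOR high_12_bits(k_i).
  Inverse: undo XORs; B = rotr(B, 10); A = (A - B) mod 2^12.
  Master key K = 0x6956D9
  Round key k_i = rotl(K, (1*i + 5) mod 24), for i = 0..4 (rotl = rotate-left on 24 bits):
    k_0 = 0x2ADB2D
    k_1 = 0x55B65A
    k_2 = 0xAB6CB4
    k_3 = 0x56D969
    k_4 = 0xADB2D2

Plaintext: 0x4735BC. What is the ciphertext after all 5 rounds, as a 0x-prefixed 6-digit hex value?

s_0 = plaintext = 0x4735BC
s_1 = Round(s_0, k_0) = 0x1023C2
s_2 = Round(s_1, k_1) = 0x29EDAB
s_3 = Round(s_2, k_2) = 0xCFD5DC
s_4 = Round(s_3, k_3) = 0xBB041A
s_5 = Round(s_4, k_4) = 0xD183DD

0xD183DD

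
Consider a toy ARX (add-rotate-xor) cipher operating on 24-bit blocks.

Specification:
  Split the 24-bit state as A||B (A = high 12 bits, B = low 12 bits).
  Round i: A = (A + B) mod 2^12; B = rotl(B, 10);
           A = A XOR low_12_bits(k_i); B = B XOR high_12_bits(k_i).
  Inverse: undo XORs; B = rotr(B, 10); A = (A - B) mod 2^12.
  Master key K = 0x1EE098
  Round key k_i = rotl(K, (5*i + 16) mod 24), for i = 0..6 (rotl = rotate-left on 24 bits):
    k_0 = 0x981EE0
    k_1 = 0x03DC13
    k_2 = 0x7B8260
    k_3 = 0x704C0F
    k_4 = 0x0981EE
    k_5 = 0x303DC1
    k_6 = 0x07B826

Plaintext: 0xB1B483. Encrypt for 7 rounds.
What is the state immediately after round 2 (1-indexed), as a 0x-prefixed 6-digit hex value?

0xA0C515

s_0 = plaintext = 0xB1B483
s_1 = Round(s_0, k_0) = 0x17E4A1
s_2 = Round(s_1, k_1) = 0xA0C515
s_3 = Round(s_2, k_2) = 0xD412FD
s_4 = Round(s_3, k_3) = 0xC313BB
s_5 = Round(s_4, k_4) = 0xE02C76
s_6 = Round(s_5, k_5) = 0x7B981E
s_7 = Round(s_6, k_6) = 0x7F1A7C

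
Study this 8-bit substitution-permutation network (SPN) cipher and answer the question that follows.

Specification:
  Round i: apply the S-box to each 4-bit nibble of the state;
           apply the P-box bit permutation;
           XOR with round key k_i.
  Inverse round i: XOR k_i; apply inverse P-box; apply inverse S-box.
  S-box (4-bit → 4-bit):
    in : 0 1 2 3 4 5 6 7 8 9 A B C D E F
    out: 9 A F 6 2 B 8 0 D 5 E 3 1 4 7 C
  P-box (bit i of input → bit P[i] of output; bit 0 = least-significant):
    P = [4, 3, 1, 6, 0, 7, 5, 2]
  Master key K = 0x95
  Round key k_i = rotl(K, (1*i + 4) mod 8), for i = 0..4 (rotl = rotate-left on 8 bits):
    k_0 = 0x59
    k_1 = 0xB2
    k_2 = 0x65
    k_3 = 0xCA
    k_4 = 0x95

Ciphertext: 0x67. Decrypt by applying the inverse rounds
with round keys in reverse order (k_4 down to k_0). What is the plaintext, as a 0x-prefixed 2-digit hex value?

0xD0

s_0 = ciphertext = 0x67
s_1 = InvRound(s_0, k_4) = 0x38
s_2 = InvRound(s_1, k_3) = 0x38
s_3 = InvRound(s_2, k_2) = 0x05
s_4 = InvRound(s_3, k_1) = 0x29
s_5 = InvRound(s_4, k_0) = 0xD0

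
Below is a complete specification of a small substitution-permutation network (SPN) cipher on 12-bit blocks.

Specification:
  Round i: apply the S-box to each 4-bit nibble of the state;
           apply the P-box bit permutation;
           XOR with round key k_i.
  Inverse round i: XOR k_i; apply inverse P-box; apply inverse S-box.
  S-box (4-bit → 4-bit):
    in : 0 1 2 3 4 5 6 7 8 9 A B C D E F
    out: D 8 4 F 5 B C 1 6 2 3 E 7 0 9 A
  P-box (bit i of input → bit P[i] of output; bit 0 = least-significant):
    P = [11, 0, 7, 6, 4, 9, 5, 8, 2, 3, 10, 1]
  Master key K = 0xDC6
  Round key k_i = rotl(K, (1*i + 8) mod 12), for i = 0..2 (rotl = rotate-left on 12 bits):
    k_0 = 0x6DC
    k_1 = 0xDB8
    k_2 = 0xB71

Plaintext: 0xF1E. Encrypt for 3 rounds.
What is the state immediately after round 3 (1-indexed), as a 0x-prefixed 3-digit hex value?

0xBEB

s_0 = plaintext = 0xF1E
s_1 = Round(s_0, k_0) = 0xF96
s_2 = Round(s_1, k_1) = 0xF72
s_3 = Round(s_2, k_2) = 0xBEB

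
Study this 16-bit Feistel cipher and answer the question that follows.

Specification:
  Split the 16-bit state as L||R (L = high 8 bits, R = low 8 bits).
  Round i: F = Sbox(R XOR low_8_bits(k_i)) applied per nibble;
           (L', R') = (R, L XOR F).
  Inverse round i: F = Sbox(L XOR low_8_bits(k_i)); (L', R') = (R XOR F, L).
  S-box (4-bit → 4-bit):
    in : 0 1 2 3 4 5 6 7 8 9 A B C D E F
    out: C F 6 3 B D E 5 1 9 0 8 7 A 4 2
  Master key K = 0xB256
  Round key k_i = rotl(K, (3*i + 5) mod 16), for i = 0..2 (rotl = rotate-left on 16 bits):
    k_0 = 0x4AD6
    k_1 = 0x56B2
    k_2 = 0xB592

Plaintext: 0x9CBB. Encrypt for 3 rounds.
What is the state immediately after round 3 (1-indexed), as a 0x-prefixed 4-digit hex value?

0xC0A0

s_0 = plaintext = 0x9CBB
s_1 = Round(s_0, k_0) = 0xBB76
s_2 = Round(s_1, k_1) = 0x76C0
s_3 = Round(s_2, k_2) = 0xC0A0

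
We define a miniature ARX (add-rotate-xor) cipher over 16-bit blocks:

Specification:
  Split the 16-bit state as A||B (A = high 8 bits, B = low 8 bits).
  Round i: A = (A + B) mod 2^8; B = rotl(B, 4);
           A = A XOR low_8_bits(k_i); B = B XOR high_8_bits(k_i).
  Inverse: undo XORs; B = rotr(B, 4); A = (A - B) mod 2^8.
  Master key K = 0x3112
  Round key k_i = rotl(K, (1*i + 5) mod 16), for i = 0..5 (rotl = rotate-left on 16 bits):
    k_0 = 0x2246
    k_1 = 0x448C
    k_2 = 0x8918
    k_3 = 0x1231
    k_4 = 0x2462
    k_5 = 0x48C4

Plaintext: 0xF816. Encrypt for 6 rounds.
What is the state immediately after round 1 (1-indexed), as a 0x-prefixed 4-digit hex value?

s_0 = plaintext = 0xF816
s_1 = Round(s_0, k_0) = 0x4843
s_2 = Round(s_1, k_1) = 0x0770
s_3 = Round(s_2, k_2) = 0x6F8E
s_4 = Round(s_3, k_3) = 0xCCFA
s_5 = Round(s_4, k_4) = 0xA48B
s_6 = Round(s_5, k_5) = 0xEBF0

0x4843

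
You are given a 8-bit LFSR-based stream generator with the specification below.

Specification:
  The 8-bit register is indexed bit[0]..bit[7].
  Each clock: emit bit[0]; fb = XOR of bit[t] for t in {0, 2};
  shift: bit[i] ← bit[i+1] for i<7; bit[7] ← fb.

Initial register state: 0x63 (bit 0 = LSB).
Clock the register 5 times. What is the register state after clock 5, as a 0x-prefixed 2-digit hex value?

reg_0 = 0x63
clock 1: out=1, reg = 0xB1
clock 2: out=1, reg = 0xD8
clock 3: out=0, reg = 0x6C
clock 4: out=0, reg = 0xB6
clock 5: out=0, reg = 0xDB

0xDB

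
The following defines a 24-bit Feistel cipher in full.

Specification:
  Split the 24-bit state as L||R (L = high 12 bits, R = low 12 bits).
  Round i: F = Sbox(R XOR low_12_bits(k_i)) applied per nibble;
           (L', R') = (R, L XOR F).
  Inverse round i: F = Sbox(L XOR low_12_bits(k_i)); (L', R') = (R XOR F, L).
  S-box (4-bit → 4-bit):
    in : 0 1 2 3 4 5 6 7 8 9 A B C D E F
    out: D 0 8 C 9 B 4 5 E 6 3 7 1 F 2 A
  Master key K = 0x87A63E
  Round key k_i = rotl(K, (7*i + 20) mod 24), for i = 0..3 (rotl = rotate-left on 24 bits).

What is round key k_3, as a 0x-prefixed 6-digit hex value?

0x7D0F4C

K = 0x87A63E
k_0 = rotl(K, (7*0+20) mod 24) = rotl(K, 20) = 0xE87A63
k_1 = rotl(K, (7*1+20) mod 24) = rotl(K, 3) = 0x3D31F4
k_2 = rotl(K, (7*2+20) mod 24) = rotl(K, 10) = 0x98FA1E
k_3 = rotl(K, (7*3+20) mod 24) = rotl(K, 17) = 0x7D0F4C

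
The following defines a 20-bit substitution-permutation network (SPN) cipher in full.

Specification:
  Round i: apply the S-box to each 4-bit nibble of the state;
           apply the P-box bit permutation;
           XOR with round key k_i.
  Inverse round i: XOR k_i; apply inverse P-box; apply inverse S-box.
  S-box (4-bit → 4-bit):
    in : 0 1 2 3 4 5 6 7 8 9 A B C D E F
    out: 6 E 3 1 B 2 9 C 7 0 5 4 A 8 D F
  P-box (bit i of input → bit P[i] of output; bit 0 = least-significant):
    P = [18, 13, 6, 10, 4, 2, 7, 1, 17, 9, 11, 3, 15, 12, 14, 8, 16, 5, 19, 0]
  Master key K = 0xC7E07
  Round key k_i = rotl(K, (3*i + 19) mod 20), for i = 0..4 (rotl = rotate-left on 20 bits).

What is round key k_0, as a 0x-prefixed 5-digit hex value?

K = 0xC7E07
k_0 = rotl(K, (3*0+19) mod 20) = rotl(K, 19) = 0xE3F03

0xE3F03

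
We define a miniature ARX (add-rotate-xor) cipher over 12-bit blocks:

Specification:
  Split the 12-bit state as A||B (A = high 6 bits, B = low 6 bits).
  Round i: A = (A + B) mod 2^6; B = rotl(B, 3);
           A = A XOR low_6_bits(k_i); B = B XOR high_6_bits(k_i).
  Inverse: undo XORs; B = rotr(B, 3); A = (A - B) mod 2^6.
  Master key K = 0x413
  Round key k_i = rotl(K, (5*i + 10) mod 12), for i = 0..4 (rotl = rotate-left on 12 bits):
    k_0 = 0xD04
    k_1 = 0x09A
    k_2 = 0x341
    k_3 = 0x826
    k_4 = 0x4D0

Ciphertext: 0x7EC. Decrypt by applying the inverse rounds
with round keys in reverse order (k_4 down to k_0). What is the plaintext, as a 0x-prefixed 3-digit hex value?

0xA92

s_0 = ciphertext = 0x7EC
s_1 = InvRound(s_0, k_4) = 0x43F
s_2 = InvRound(s_1, k_3) = 0xEFB
s_3 = InvRound(s_2, k_2) = 0x136
s_4 = InvRound(s_3, k_1) = 0xE26
s_5 = InvRound(s_4, k_0) = 0xA92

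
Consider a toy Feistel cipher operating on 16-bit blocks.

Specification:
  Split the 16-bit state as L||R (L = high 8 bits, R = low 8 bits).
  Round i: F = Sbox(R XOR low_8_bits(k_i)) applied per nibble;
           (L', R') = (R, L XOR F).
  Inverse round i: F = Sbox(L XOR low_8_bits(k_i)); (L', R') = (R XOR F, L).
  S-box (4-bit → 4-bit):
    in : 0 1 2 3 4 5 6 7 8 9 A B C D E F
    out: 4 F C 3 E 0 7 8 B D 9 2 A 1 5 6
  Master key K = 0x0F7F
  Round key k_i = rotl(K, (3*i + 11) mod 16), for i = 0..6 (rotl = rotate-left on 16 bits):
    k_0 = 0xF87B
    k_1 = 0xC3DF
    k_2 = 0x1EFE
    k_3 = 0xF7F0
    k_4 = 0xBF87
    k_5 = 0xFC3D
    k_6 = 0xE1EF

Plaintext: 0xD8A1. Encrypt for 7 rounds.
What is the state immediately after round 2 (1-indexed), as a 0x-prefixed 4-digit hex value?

0xC154

s_0 = plaintext = 0xD8A1
s_1 = Round(s_0, k_0) = 0xA1C1
s_2 = Round(s_1, k_1) = 0xC154
s_3 = Round(s_2, k_2) = 0x5458
s_4 = Round(s_3, k_3) = 0x58CF
s_5 = Round(s_4, k_4) = 0xCFB3
s_6 = Round(s_5, k_5) = 0xB37A
s_7 = Round(s_6, k_6) = 0x7A63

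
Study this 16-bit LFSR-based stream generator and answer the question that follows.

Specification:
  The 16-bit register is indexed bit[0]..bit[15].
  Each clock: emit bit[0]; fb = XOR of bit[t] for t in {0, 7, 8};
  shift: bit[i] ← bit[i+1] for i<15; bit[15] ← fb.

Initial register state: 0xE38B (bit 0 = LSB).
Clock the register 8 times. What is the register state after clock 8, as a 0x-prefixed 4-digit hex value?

reg_0 = 0xE38B
clock 1: out=1, reg = 0xF1C5
clock 2: out=1, reg = 0xF8E2
clock 3: out=0, reg = 0xFC71
clock 4: out=1, reg = 0xFE38
clock 5: out=0, reg = 0x7F1C
clock 6: out=0, reg = 0xBF8E
clock 7: out=0, reg = 0x5FC7
clock 8: out=1, reg = 0xAFE3

0xAFE3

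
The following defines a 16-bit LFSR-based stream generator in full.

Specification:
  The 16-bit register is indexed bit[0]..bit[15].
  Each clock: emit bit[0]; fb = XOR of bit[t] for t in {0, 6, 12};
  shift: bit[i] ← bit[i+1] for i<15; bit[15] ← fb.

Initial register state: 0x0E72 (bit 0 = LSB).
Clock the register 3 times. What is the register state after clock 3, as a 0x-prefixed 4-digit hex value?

reg_0 = 0x0E72
clock 1: out=0, reg = 0x8739
clock 2: out=1, reg = 0xC39C
clock 3: out=0, reg = 0x61CE

0x61CE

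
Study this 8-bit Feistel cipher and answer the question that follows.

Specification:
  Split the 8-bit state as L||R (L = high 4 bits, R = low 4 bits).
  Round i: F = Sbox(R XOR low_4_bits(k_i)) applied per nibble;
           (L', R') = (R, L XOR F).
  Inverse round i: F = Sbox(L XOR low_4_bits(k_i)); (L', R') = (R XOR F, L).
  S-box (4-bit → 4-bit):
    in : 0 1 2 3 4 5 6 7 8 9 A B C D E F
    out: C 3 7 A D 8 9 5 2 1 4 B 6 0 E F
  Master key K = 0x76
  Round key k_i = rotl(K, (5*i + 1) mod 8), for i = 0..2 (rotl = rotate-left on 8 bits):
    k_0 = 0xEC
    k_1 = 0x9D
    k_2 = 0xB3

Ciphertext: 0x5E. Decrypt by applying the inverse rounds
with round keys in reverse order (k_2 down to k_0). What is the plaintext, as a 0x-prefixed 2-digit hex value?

s_0 = ciphertext = 0x5E
s_1 = InvRound(s_0, k_2) = 0x75
s_2 = InvRound(s_1, k_1) = 0x17
s_3 = InvRound(s_2, k_0) = 0x71

0x71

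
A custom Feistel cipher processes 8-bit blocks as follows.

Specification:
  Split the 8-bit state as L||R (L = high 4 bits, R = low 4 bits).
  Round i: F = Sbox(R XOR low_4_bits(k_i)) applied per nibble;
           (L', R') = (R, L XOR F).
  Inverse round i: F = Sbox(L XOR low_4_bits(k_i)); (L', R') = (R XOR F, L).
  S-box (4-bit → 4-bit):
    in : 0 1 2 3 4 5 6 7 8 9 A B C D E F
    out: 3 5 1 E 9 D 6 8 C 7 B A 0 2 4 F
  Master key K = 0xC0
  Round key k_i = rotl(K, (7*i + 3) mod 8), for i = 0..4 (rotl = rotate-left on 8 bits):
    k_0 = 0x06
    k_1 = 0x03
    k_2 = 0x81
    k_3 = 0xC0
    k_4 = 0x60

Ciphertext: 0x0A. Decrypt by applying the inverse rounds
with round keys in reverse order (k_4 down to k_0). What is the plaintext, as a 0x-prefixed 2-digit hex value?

s_0 = ciphertext = 0x0A
s_1 = InvRound(s_0, k_4) = 0x90
s_2 = InvRound(s_1, k_3) = 0x79
s_3 = InvRound(s_2, k_2) = 0xF7
s_4 = InvRound(s_3, k_1) = 0x7F
s_5 = InvRound(s_4, k_0) = 0xA7

0xA7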